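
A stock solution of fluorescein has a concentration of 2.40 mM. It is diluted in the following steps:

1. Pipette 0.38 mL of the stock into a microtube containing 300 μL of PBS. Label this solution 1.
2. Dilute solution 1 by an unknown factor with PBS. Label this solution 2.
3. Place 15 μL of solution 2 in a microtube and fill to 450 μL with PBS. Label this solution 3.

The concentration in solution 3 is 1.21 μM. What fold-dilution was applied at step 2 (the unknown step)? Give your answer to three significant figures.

Step 1: 0.38 mL + 300 μL = 0.68 mL total → factor 0.68/0.38 = 1.7895
Step 2: unknown factor x
Step 3: 15 μL brought to 450 μL → factor 450/15 = 30
Product of known-step factors = 53.684
Overall factor = 2.40 mM / (1.21 μM) = 1983.5
x = 1983.5 / 53.684 = 36.9

36.9-fold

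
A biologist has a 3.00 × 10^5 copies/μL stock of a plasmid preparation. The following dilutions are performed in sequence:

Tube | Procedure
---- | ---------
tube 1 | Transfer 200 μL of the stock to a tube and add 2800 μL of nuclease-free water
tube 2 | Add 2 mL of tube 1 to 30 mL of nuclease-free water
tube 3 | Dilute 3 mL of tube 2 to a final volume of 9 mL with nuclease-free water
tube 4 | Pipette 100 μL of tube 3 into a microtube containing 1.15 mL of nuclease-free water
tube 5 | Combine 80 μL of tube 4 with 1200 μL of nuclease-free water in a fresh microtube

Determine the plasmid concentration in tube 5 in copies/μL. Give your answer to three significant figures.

2.08 copies/μL

Step 1: 200 μL + 2800 μL = 3000 μL total → factor 3000/200 = 15
Step 2: 2 mL + 30 mL = 32 mL total → factor 32/2 = 16
Step 3: 3 mL brought to 9 mL → factor 9/3 = 3
Step 4: 100 μL + 1.15 mL = 1250 μL total → factor 1250/100 = 12.5
Step 5: 80 μL + 1200 μL = 1280 μL total → factor 1280/80 = 16
Overall dilution factor = 15 × 16 × 3 × 12.5 × 16 = 1.44 × 10^5
Final = 3.00 × 10^5 copies/μL / 1.44 × 10^5 = 2.08 copies/μL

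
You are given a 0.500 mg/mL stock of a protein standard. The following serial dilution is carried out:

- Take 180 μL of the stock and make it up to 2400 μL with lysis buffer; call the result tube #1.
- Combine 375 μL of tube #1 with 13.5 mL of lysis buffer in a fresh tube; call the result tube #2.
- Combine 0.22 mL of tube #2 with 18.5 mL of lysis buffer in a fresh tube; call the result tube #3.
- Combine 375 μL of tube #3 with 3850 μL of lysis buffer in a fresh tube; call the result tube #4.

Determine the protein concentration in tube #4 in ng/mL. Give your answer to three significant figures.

Step 1: 180 μL brought to 2400 μL → factor 2400/180 = 13.333
Step 2: 375 μL + 13.5 mL = 13875 μL total → factor 13875/375 = 37
Step 3: 0.22 mL + 18.5 mL = 18.72 mL total → factor 18.72/0.22 = 85.091
Step 4: 375 μL + 3850 μL = 4225 μL total → factor 4225/375 = 11.267
Overall dilution factor = 13.333 × 37 × 85.091 × 11.267 = 4.7295 × 10^5
Final = 0.500 mg/mL / 4.7295 × 10^5 = 1.057 × 10^-6 mg/mL = 1.06 ng/mL

1.06 ng/mL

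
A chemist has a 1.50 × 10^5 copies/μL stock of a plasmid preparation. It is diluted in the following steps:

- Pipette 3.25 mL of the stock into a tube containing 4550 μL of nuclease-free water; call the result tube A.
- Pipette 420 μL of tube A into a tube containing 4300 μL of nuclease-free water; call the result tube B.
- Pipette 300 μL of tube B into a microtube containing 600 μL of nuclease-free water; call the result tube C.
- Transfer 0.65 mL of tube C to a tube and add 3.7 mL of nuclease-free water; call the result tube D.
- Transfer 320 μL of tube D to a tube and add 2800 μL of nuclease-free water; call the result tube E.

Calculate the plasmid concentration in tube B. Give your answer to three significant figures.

5.56 × 10^3 copies/μL

Step 1: 3.25 mL + 4550 μL = 7.8 mL total → factor 7.8/3.25 = 2.4
Step 2: 420 μL + 4300 μL = 4720 μL total → factor 4720/420 = 11.238
Dilution factor through tube B = 2.4 × 11.238 = 26.971
[tube B] = 1.50 × 10^5 copies/μL / 26.971 = 5.56 × 10^3 copies/μL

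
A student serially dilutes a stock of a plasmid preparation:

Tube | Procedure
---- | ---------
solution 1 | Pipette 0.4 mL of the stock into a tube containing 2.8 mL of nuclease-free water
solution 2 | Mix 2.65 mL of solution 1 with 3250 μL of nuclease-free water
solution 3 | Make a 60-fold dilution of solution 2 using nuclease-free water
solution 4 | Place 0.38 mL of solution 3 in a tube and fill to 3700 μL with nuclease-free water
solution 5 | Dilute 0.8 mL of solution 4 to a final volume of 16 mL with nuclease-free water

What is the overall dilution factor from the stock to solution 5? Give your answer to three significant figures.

Step 1: 0.4 mL + 2.8 mL = 3.2 mL total → factor 3.2/0.4 = 8
Step 2: 2.65 mL + 3250 μL = 5.9 mL total → factor 5.9/2.65 = 2.2264
Step 3: 60-fold → factor 60
Step 4: 0.38 mL brought to 3700 μL → factor 3.7/0.38 = 9.7368
Step 5: 0.8 mL brought to 16 mL → factor 16/0.8 = 20
Overall dilution factor = 8 × 2.2264 × 60 × 9.7368 × 20 = 2.0811 × 10^5

2.08 × 10^5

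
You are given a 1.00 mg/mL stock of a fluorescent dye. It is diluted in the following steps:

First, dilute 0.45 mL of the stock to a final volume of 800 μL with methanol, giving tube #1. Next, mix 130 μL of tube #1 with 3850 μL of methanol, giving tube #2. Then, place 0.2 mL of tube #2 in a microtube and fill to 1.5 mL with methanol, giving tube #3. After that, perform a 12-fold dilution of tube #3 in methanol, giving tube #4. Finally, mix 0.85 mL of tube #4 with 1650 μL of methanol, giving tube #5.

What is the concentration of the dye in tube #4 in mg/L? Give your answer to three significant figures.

Step 1: 0.45 mL brought to 800 μL → factor 0.8/0.45 = 1.7778
Step 2: 130 μL + 3850 μL = 3980 μL total → factor 3980/130 = 30.615
Step 3: 0.2 mL brought to 1.5 mL → factor 1.5/0.2 = 7.5
Step 4: 12-fold → factor 12
Dilution factor through tube #4 = 1.7778 × 30.615 × 7.5 × 12 = 4898.5
[tube #4] = 1.00 mg/mL / 4898.5 = 0.0002041 mg/mL = 0.204 mg/L

0.204 mg/L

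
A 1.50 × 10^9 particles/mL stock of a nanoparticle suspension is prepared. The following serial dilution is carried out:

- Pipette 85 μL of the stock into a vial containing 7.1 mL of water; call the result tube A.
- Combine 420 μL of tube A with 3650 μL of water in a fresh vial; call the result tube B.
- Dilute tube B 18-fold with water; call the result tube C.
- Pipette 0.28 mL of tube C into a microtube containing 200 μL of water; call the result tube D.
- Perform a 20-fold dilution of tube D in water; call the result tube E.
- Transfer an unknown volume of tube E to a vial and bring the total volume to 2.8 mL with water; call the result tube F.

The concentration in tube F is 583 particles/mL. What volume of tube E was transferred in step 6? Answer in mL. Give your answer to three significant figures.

0.550 mL

Step 1: 85 μL + 7.1 mL = 7185 μL total → factor 7185/85 = 84.529
Step 2: 420 μL + 3650 μL = 4070 μL total → factor 4070/420 = 9.6905
Step 3: 18-fold → factor 18
Step 4: 0.28 mL + 200 μL = 0.48 mL total → factor 0.48/0.28 = 1.7143
Step 5: 20-fold → factor 20
Step 6: v brought to 2.8 mL → factor = 2.8 mL/v
Product of known-step factors = 5.0552 × 10^5
Overall factor = 1.50 × 10^9 particles/mL / (583 particles/mL) = 2.5729 × 10^6
Step-6 factor = 2.5729 × 10^6 / 5.0552 × 10^5 = 5.0896
v = 2.8 mL / 5.0896 = 0.550 mL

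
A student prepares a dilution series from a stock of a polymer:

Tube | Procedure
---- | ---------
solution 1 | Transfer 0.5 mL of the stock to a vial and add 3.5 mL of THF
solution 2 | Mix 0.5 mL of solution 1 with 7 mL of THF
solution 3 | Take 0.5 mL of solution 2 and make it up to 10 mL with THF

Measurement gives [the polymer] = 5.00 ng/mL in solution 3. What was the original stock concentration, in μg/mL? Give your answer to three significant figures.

Step 1: 0.5 mL + 3.5 mL = 4 mL total → factor 4/0.5 = 8
Step 2: 0.5 mL + 7 mL = 7.5 mL total → factor 7.5/0.5 = 15
Step 3: 0.5 mL brought to 10 mL → factor 10/0.5 = 20
Overall dilution factor = 8 × 15 × 20 = 2400
Stock = 5.00 ng/mL × 2400 = 1.200 × 10^4 ng/mL = 12.0 μg/mL

12.0 μg/mL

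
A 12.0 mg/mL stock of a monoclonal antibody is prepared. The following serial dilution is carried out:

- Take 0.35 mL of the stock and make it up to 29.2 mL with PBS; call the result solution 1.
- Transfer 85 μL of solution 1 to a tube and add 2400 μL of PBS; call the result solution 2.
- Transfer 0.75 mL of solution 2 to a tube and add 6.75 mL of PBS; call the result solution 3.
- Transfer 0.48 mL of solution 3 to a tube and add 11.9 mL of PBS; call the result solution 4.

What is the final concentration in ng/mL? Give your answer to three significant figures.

19.1 ng/mL

Step 1: 0.35 mL brought to 29.2 mL → factor 29.2/0.35 = 83.429
Step 2: 85 μL + 2400 μL = 2485 μL total → factor 2485/85 = 29.235
Step 3: 0.75 mL + 6.75 mL = 7.5 mL total → factor 7.5/0.75 = 10
Step 4: 0.48 mL + 11.9 mL = 12.38 mL total → factor 12.38/0.48 = 25.792
Overall dilution factor = 83.429 × 29.235 × 10 × 25.792 = 6.2907 × 10^5
Final = 12.0 mg/mL / 6.2907 × 10^5 = 1.908 × 10^-5 mg/mL = 19.1 ng/mL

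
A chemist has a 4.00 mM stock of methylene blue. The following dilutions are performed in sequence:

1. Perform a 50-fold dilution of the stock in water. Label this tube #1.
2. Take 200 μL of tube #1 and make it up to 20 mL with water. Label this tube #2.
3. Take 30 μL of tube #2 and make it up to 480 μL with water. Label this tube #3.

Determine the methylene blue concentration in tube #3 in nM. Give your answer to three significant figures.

50.0 nM

Step 1: 50-fold → factor 50
Step 2: 200 μL brought to 20 mL → factor 20000/200 = 100
Step 3: 30 μL brought to 480 μL → factor 480/30 = 16
Overall dilution factor = 50 × 100 × 16 = 80000
Final = 4.00 mM / 80000 = 5.000 × 10^-5 mM = 50.0 nM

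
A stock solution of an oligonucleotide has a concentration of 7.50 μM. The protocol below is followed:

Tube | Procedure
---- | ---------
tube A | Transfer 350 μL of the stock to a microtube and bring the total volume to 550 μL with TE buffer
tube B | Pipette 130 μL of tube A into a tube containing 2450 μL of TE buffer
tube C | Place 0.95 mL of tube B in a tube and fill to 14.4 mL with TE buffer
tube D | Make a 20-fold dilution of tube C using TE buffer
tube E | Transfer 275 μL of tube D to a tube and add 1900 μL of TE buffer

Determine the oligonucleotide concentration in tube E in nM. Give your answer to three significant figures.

0.100 nM

Step 1: 350 μL brought to 550 μL → factor 550/350 = 1.5714
Step 2: 130 μL + 2450 μL = 2580 μL total → factor 2580/130 = 19.846
Step 3: 0.95 mL brought to 14.4 mL → factor 14.4/0.95 = 15.158
Step 4: 20-fold → factor 20
Step 5: 275 μL + 1900 μL = 2175 μL total → factor 2175/275 = 7.9091
Overall dilution factor = 1.5714 × 19.846 × 15.158 × 20 × 7.9091 = 74777
Final = 7.50 μM / 74777 = 0.0001003 μM = 0.100 nM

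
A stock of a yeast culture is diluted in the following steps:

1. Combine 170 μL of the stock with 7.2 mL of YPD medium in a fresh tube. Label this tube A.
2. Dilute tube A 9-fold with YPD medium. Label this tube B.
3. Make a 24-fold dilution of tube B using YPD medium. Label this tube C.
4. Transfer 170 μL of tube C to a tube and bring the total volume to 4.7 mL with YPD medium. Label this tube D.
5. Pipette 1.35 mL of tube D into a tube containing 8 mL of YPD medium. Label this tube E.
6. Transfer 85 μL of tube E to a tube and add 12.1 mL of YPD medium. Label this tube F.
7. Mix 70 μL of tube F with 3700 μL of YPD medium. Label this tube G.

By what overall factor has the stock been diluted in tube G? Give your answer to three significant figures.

Step 1: 170 μL + 7.2 mL = 7370 μL total → factor 7370/170 = 43.353
Step 2: 9-fold → factor 9
Step 3: 24-fold → factor 24
Step 4: 170 μL brought to 4.7 mL → factor 4700/170 = 27.647
Step 5: 1.35 mL + 8 mL = 9.35 mL total → factor 9.35/1.35 = 6.9259
Step 6: 85 μL + 12.1 mL = 12185 μL total → factor 12185/85 = 143.35
Step 7: 70 μL + 3700 μL = 3770 μL total → factor 3770/70 = 53.857
Overall dilution factor = 43.353 × 9 × 24 × 27.647 × 6.9259 × 143.35 × 53.857 = 1.3844 × 10^10

1.38 × 10^10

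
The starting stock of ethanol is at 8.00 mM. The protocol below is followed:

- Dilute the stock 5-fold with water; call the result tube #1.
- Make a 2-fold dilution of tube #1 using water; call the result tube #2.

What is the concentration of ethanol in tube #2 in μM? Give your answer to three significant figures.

Step 1: 5-fold → factor 5
Step 2: 2-fold → factor 2
Overall dilution factor = 5 × 2 = 10
Final = 8.00 mM / 10 = 0.8000 mM = 800 μM

800 μM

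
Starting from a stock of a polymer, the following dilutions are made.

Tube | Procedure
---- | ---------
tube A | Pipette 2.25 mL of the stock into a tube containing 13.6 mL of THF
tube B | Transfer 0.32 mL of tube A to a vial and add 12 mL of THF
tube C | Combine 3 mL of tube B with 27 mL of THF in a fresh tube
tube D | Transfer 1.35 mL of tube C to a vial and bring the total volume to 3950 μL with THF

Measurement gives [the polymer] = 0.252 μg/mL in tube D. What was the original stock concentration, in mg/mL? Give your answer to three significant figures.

Step 1: 2.25 mL + 13.6 mL = 15.85 mL total → factor 15.85/2.25 = 7.0444
Step 2: 0.32 mL + 12 mL = 12.32 mL total → factor 12.32/0.32 = 38.5
Step 3: 3 mL + 27 mL = 30 mL total → factor 30/3 = 10
Step 4: 1.35 mL brought to 3950 μL → factor 3.95/1.35 = 2.9259
Overall dilution factor = 7.0444 × 38.5 × 10 × 2.9259 = 7935.4
Stock = 0.252 μg/mL × 7935.4 = 2000 μg/mL = 2.00 mg/mL

2.00 mg/mL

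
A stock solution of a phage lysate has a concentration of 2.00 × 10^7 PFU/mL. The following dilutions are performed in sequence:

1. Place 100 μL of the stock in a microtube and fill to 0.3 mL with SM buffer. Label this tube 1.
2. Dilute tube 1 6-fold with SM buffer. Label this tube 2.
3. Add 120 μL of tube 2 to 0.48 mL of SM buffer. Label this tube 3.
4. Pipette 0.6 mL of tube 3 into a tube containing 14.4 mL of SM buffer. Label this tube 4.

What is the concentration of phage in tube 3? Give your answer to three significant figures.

Step 1: 100 μL brought to 0.3 mL → factor 300/100 = 3
Step 2: 6-fold → factor 6
Step 3: 120 μL + 0.48 mL = 600 μL total → factor 600/120 = 5
Dilution factor through tube 3 = 3 × 6 × 5 = 90
[tube 3] = 2.00 × 10^7 PFU/mL / 90 = 2.22 × 10^5 PFU/mL

2.22 × 10^5 PFU/mL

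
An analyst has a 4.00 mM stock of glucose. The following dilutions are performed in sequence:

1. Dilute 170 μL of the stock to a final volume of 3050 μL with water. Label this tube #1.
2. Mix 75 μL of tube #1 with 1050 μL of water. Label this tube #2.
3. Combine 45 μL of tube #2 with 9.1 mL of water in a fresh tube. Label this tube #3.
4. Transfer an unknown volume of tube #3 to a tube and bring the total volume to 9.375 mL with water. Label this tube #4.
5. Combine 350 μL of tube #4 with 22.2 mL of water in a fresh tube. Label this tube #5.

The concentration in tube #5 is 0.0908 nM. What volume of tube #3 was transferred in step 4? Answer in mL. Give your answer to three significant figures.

Step 1: 170 μL brought to 3050 μL → factor 3050/170 = 17.941
Step 2: 75 μL + 1050 μL = 1125 μL total → factor 1125/75 = 15
Step 3: 45 μL + 9.1 mL = 9145 μL total → factor 9145/45 = 203.22
Step 4: v brought to 9.375 mL → factor = 9.375 mL/v
Step 5: 350 μL + 22.2 mL = 22550 μL total → factor 22550/350 = 64.429
Product of known-step factors = 3.5236 × 10^6
Overall factor = 4.00 mM / (0.0908 nM) = 4.4053 × 10^7
Step-4 factor = 4.4053 × 10^7 / 3.5236 × 10^6 = 12.502
v = 9.375 mL / 12.502 = 0.750 mL

0.750 mL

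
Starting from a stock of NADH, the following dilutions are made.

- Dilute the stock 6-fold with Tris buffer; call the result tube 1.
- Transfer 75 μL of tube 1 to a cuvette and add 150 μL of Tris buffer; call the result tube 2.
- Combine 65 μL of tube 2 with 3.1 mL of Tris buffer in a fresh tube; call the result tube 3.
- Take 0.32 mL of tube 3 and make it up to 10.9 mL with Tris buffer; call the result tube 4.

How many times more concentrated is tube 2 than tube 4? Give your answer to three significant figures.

Step 1: 6-fold → factor 6
Step 2: 75 μL + 150 μL = 225 μL total → factor 225/75 = 3
Step 3: 65 μL + 3.1 mL = 3165 μL total → factor 3165/65 = 48.692
Step 4: 0.32 mL brought to 10.9 mL → factor 10.9/0.32 = 34.062
Dilution factor to tube 2 = 18; to tube 4 = 29854
[tube 2]/[tube 4] = (factor to tube 4)/(factor to tube 2) = 29854/18 = 1.66 × 10^3

1.66 × 10^3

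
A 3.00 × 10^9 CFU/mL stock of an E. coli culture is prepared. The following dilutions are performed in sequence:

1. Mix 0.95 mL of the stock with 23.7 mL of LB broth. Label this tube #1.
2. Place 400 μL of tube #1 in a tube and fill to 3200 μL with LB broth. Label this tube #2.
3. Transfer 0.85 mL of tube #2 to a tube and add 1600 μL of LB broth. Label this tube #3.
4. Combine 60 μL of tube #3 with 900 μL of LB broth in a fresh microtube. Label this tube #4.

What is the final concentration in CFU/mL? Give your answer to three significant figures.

3.13 × 10^5 CFU/mL

Step 1: 0.95 mL + 23.7 mL = 24.65 mL total → factor 24.65/0.95 = 25.947
Step 2: 400 μL brought to 3200 μL → factor 3200/400 = 8
Step 3: 0.85 mL + 1600 μL = 2.45 mL total → factor 2.45/0.85 = 2.8824
Step 4: 60 μL + 900 μL = 960 μL total → factor 960/60 = 16
Overall dilution factor = 25.947 × 8 × 2.8824 × 16 = 9573.1
Final = 3.00 × 10^9 CFU/mL / 9573.1 = 3.13 × 10^5 CFU/mL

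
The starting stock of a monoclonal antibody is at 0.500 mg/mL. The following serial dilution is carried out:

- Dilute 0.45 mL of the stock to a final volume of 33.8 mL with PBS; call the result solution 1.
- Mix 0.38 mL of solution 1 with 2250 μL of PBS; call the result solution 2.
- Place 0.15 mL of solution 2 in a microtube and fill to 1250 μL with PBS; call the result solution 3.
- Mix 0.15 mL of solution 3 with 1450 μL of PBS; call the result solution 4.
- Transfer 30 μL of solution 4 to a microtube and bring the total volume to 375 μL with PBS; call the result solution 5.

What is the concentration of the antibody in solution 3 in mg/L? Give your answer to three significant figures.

Step 1: 0.45 mL brought to 33.8 mL → factor 33.8/0.45 = 75.111
Step 2: 0.38 mL + 2250 μL = 2.63 mL total → factor 2.63/0.38 = 6.9211
Step 3: 0.15 mL brought to 1250 μL → factor 1.25/0.15 = 8.3333
Dilution factor through solution 3 = 75.111 × 6.9211 × 8.3333 = 4332.1
[solution 3] = 0.500 mg/mL / 4332.1 = 0.0001154 mg/mL = 0.115 mg/L

0.115 mg/L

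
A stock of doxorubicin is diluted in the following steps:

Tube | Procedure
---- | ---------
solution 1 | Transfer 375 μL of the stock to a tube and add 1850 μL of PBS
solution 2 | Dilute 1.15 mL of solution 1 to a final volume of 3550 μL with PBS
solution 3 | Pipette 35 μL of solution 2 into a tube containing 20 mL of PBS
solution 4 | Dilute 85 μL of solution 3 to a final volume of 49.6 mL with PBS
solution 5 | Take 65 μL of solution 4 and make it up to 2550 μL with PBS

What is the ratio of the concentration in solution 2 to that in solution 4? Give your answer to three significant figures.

Step 1: 375 μL + 1850 μL = 2225 μL total → factor 2225/375 = 5.9333
Step 2: 1.15 mL brought to 3550 μL → factor 3.55/1.15 = 3.087
Step 3: 35 μL + 20 mL = 20035 μL total → factor 20035/35 = 572.43
Step 4: 85 μL brought to 49.6 mL → factor 49600/85 = 583.53
Dilution factor to solution 2 = 18.316; to solution 4 = 6.1181 × 10^6
[solution 2]/[solution 4] = (factor to solution 4)/(factor to solution 2) = 6.1181 × 10^6/18.316 = 3.34 × 10^5

3.34 × 10^5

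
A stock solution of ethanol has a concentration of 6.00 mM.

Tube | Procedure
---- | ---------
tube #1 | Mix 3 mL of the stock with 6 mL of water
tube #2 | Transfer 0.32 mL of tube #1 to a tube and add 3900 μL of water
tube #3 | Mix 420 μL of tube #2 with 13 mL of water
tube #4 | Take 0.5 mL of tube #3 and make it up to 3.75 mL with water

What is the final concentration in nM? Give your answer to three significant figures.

633 nM

Step 1: 3 mL + 6 mL = 9 mL total → factor 9/3 = 3
Step 2: 0.32 mL + 3900 μL = 4.22 mL total → factor 4.22/0.32 = 13.188
Step 3: 420 μL + 13 mL = 13420 μL total → factor 13420/420 = 31.952
Step 4: 0.5 mL brought to 3.75 mL → factor 3.75/0.5 = 7.5
Overall dilution factor = 3 × 13.188 × 31.952 × 7.5 = 9480.9
Final = 6.00 mM / 9480.9 = 0.0006329 mM = 633 nM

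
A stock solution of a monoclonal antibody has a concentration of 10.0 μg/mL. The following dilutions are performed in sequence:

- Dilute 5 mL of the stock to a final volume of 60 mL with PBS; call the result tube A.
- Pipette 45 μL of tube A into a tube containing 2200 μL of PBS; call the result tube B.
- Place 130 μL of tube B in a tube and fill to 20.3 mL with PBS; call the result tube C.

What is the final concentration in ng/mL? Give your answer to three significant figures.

0.107 ng/mL

Step 1: 5 mL brought to 60 mL → factor 60/5 = 12
Step 2: 45 μL + 2200 μL = 2245 μL total → factor 2245/45 = 49.889
Step 3: 130 μL brought to 20.3 mL → factor 20300/130 = 156.15
Overall dilution factor = 12 × 49.889 × 156.15 = 93484
Final = 10.0 μg/mL / 93484 = 0.0001070 μg/mL = 0.107 ng/mL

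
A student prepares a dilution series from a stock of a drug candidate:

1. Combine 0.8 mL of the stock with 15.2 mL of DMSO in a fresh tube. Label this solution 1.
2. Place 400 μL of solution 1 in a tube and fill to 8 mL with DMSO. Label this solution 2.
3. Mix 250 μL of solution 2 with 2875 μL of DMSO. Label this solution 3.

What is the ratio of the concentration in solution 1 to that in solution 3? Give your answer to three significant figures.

250

Step 1: 0.8 mL + 15.2 mL = 16 mL total → factor 16/0.8 = 20
Step 2: 400 μL brought to 8 mL → factor 8000/400 = 20
Step 3: 250 μL + 2875 μL = 3125 μL total → factor 3125/250 = 12.5
Dilution factor to solution 1 = 20; to solution 3 = 5000
[solution 1]/[solution 3] = (factor to solution 3)/(factor to solution 1) = 5000/20 = 250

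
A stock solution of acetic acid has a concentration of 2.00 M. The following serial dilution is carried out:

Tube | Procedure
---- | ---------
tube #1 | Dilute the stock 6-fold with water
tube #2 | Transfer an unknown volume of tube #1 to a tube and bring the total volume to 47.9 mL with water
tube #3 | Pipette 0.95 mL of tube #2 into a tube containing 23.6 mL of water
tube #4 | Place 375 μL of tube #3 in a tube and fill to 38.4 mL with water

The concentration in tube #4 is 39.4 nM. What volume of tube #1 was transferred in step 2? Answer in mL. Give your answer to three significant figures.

0.0150 mL

Step 1: 6-fold → factor 6
Step 2: v brought to 47.9 mL → factor = 47.9 mL/v
Step 3: 0.95 mL + 23.6 mL = 24.55 mL total → factor 24.55/0.95 = 25.842
Step 4: 375 μL brought to 38.4 mL → factor 38400/375 = 102.4
Product of known-step factors = 15877
Overall factor = 2.00 M / (39.4 nM) = 5.0761 × 10^7
Step-2 factor = 5.0761 × 10^7 / 15877 = 3197.1
v = 47.9 mL / 3197.1 = 0.0150 mL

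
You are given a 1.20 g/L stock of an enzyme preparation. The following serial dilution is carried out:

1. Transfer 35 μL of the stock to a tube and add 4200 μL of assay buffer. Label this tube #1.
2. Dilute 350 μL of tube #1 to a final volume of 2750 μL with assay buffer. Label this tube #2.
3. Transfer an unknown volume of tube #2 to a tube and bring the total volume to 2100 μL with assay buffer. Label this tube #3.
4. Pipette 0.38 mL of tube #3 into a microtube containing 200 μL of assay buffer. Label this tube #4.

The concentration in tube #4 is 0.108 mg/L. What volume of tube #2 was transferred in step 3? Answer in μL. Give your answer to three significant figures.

Step 1: 35 μL + 4200 μL = 4235 μL total → factor 4235/35 = 121
Step 2: 350 μL brought to 2750 μL → factor 2750/350 = 7.8571
Step 3: v brought to 2100 μL → factor = 2100 μL/v
Step 4: 0.38 mL + 200 μL = 0.58 mL total → factor 0.58/0.38 = 1.5263
Product of known-step factors = 1451.1
Overall factor = 1.20 g/L / (0.108 mg/L) = 11111
Step-3 factor = 11111 / 1451.1 = 7.6571
v = 2100 μL / 7.6571 = 274 μL

274 μL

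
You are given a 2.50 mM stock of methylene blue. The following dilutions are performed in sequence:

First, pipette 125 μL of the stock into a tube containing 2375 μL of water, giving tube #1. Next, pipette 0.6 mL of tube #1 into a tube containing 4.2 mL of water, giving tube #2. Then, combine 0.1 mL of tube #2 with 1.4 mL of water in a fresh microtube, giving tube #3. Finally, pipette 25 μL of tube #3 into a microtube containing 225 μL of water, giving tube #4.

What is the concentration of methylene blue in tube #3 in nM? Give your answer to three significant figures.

Step 1: 125 μL + 2375 μL = 2500 μL total → factor 2500/125 = 20
Step 2: 0.6 mL + 4.2 mL = 4.8 mL total → factor 4.8/0.6 = 8
Step 3: 0.1 mL + 1.4 mL = 1.5 mL total → factor 1.5/0.1 = 15
Dilution factor through tube #3 = 20 × 8 × 15 = 2400
[tube #3] = 2.50 mM / 2400 = 0.001042 mM = 1.04 × 10^3 nM

1.04 × 10^3 nM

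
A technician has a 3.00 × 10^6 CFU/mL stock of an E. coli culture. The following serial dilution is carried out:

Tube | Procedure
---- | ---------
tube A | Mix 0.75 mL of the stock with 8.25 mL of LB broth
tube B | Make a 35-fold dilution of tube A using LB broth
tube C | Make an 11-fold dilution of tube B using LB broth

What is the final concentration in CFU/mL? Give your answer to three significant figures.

Step 1: 0.75 mL + 8.25 mL = 9 mL total → factor 9/0.75 = 12
Step 2: 35-fold → factor 35
Step 3: 11-fold → factor 11
Overall dilution factor = 12 × 35 × 11 = 4620
Final = 3.00 × 10^6 CFU/mL / 4620 = 649 CFU/mL

649 CFU/mL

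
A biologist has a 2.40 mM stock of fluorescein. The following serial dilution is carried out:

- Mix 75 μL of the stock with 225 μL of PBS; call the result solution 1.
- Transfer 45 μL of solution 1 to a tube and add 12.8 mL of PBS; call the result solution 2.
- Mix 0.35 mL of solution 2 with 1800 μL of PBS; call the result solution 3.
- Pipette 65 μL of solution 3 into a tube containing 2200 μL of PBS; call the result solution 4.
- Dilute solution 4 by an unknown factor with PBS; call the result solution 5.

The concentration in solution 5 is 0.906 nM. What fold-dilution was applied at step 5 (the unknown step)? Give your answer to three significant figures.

Step 1: 75 μL + 225 μL = 300 μL total → factor 300/75 = 4
Step 2: 45 μL + 12.8 mL = 12845 μL total → factor 12845/45 = 285.44
Step 3: 0.35 mL + 1800 μL = 2.15 mL total → factor 2.15/0.35 = 6.1429
Step 4: 65 μL + 2200 μL = 2265 μL total → factor 2265/65 = 34.846
Step 5: unknown factor x
Product of known-step factors = 2.444 × 10^5
Overall factor = 2.40 mM / (0.906 nM) = 2.649 × 10^6
x = 2.649 × 10^6 / 2.444 × 10^5 = 10.8

10.8-fold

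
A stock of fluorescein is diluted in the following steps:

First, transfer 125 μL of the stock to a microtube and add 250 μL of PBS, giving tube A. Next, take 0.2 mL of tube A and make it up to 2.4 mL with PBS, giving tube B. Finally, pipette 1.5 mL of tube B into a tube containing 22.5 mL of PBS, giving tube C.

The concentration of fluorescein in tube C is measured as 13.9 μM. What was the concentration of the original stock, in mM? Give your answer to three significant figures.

8.01 mM

Step 1: 125 μL + 250 μL = 375 μL total → factor 375/125 = 3
Step 2: 0.2 mL brought to 2.4 mL → factor 2.4/0.2 = 12
Step 3: 1.5 mL + 22.5 mL = 24 mL total → factor 24/1.5 = 16
Overall dilution factor = 3 × 12 × 16 = 576
Stock = 13.9 μM × 576 = 8006 μM = 8.01 mM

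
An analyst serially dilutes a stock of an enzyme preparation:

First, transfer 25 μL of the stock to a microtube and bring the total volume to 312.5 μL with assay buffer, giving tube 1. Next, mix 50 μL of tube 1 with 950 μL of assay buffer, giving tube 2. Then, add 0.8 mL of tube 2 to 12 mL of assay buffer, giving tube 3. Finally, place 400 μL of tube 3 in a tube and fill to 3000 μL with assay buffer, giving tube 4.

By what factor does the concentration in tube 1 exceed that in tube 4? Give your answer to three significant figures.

2.40 × 10^3

Step 1: 25 μL brought to 312.5 μL → factor 312.5/25 = 12.5
Step 2: 50 μL + 950 μL = 1000 μL total → factor 1000/50 = 20
Step 3: 0.8 mL + 12 mL = 12.8 mL total → factor 12.8/0.8 = 16
Step 4: 400 μL brought to 3000 μL → factor 3000/400 = 7.5
Dilution factor to tube 1 = 12.5; to tube 4 = 30000
[tube 1]/[tube 4] = (factor to tube 4)/(factor to tube 1) = 30000/12.5 = 2.40 × 10^3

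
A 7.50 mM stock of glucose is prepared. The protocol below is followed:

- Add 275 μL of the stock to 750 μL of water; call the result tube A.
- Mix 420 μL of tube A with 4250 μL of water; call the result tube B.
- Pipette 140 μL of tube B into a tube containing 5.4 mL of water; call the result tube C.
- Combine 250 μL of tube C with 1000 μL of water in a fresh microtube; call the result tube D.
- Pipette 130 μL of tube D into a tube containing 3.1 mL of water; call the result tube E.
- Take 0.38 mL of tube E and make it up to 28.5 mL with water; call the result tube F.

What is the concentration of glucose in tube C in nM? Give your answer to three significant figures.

Step 1: 275 μL + 750 μL = 1025 μL total → factor 1025/275 = 3.7273
Step 2: 420 μL + 4250 μL = 4670 μL total → factor 4670/420 = 11.119
Step 3: 140 μL + 5.4 mL = 5540 μL total → factor 5540/140 = 39.571
Dilution factor through tube C = 3.7273 × 11.119 × 39.571 = 1640
[tube C] = 7.50 mM / 1640 = 0.004573 mM = 4.57 × 10^3 nM

4.57 × 10^3 nM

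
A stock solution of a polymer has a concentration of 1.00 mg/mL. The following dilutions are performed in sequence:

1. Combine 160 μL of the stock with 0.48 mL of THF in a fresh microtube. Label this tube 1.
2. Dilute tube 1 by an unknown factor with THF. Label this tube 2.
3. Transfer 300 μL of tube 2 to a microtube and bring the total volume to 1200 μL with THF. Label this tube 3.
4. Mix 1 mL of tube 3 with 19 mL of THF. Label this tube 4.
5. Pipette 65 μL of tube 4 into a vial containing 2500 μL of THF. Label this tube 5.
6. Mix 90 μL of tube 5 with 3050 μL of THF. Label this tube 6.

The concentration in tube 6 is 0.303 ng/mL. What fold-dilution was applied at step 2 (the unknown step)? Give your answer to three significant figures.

7.49-fold

Step 1: 160 μL + 0.48 mL = 640 μL total → factor 640/160 = 4
Step 2: unknown factor x
Step 3: 300 μL brought to 1200 μL → factor 1200/300 = 4
Step 4: 1 mL + 19 mL = 20 mL total → factor 20/1 = 20
Step 5: 65 μL + 2500 μL = 2565 μL total → factor 2565/65 = 39.462
Step 6: 90 μL + 3050 μL = 3140 μL total → factor 3140/90 = 34.889
Product of known-step factors = 4.4057 × 10^5
Overall factor = 1.00 mg/mL / (0.303 ng/mL) = 3.3003 × 10^6
x = 3.3003 × 10^6 / 4.4057 × 10^5 = 7.49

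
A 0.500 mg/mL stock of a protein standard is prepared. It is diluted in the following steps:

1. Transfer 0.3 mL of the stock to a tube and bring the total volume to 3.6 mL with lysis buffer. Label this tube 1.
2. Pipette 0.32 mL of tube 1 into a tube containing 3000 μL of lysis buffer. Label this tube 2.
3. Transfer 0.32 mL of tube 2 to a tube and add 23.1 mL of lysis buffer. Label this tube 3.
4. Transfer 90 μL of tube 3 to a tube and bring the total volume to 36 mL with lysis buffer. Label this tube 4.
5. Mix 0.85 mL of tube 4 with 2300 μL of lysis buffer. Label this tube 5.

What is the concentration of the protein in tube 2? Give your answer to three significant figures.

Step 1: 0.3 mL brought to 3.6 mL → factor 3.6/0.3 = 12
Step 2: 0.32 mL + 3000 μL = 3.32 mL total → factor 3.32/0.32 = 10.375
Dilution factor through tube 2 = 12 × 10.375 = 124.5
[tube 2] = 0.500 mg/mL / 124.5 = 0.00402 mg/mL

0.00402 mg/mL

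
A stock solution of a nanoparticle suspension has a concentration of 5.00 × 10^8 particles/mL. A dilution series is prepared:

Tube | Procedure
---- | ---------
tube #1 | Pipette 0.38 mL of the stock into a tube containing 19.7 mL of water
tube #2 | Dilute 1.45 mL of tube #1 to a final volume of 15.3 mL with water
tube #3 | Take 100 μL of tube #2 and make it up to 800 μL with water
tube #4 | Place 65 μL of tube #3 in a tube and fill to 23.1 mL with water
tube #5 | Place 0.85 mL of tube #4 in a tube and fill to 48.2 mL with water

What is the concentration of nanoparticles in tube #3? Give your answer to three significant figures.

Step 1: 0.38 mL + 19.7 mL = 20.08 mL total → factor 20.08/0.38 = 52.842
Step 2: 1.45 mL brought to 15.3 mL → factor 15.3/1.45 = 10.552
Step 3: 100 μL brought to 800 μL → factor 800/100 = 8
Dilution factor through tube #3 = 52.842 × 10.552 × 8 = 4460.6
[tube #3] = 5.00 × 10^8 particles/mL / 4460.6 = 1.12 × 10^5 particles/mL

1.12 × 10^5 particles/mL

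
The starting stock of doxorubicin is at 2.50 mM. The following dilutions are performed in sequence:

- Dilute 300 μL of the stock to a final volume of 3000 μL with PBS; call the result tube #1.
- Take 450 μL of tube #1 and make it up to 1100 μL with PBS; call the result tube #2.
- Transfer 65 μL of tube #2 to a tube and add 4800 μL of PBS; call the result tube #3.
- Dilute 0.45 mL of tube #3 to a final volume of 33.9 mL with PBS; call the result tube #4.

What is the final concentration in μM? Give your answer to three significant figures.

Step 1: 300 μL brought to 3000 μL → factor 3000/300 = 10
Step 2: 450 μL brought to 1100 μL → factor 1100/450 = 2.4444
Step 3: 65 μL + 4800 μL = 4865 μL total → factor 4865/65 = 74.846
Step 4: 0.45 mL brought to 33.9 mL → factor 33.9/0.45 = 75.333
Overall dilution factor = 10 × 2.4444 × 74.846 × 75.333 = 1.3783 × 10^5
Final = 2.50 mM / 1.3783 × 10^5 = 1.814 × 10^-5 mM = 0.0181 μM

0.0181 μM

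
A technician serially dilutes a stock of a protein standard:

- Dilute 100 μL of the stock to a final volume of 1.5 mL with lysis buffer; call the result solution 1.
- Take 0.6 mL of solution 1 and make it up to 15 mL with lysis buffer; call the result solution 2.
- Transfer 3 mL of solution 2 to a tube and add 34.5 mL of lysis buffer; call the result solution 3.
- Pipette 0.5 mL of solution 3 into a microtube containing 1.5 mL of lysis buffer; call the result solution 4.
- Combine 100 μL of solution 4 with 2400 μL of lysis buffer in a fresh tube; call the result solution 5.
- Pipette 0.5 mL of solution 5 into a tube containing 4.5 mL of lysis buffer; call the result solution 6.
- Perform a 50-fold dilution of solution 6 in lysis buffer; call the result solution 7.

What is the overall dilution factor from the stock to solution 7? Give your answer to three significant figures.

2.34 × 10^8

Step 1: 100 μL brought to 1.5 mL → factor 1500/100 = 15
Step 2: 0.6 mL brought to 15 mL → factor 15/0.6 = 25
Step 3: 3 mL + 34.5 mL = 37.5 mL total → factor 37.5/3 = 12.5
Step 4: 0.5 mL + 1.5 mL = 2 mL total → factor 2/0.5 = 4
Step 5: 100 μL + 2400 μL = 2500 μL total → factor 2500/100 = 25
Step 6: 0.5 mL + 4.5 mL = 5 mL total → factor 5/0.5 = 10
Step 7: 50-fold → factor 50
Overall dilution factor = 15 × 25 × 12.5 × 4 × 25 × 10 × 50 = 2.3438 × 10^8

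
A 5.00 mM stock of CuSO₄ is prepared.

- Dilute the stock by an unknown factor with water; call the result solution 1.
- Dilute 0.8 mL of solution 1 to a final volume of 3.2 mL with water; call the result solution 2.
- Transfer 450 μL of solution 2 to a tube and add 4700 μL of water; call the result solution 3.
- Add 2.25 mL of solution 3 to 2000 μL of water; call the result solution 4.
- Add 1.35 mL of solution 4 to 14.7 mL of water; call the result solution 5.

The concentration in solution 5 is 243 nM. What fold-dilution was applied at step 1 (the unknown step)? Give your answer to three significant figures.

Step 1: unknown factor x
Step 2: 0.8 mL brought to 3.2 mL → factor 3.2/0.8 = 4
Step 3: 450 μL + 4700 μL = 5150 μL total → factor 5150/450 = 11.444
Step 4: 2.25 mL + 2000 μL = 4.25 mL total → factor 4.25/2.25 = 1.8889
Step 5: 1.35 mL + 14.7 mL = 16.05 mL total → factor 16.05/1.35 = 11.889
Product of known-step factors = 1028
Overall factor = 5.00 mM / (243 nM) = 20576
x = 20576 / 1028 = 20.0

20.0-fold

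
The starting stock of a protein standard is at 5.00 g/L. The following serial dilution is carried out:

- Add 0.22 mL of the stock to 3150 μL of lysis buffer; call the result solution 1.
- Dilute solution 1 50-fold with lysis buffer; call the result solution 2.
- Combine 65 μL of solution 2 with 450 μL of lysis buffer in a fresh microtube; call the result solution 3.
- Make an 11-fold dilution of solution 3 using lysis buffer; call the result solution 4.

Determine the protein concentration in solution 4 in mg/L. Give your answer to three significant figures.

Step 1: 0.22 mL + 3150 μL = 3.37 mL total → factor 3.37/0.22 = 15.318
Step 2: 50-fold → factor 50
Step 3: 65 μL + 450 μL = 515 μL total → factor 515/65 = 7.9231
Step 4: 11-fold → factor 11
Overall dilution factor = 15.318 × 50 × 7.9231 × 11 = 66752
Final = 5.00 g/L / 66752 = 7.490 × 10^-5 g/L = 0.0749 mg/L

0.0749 mg/L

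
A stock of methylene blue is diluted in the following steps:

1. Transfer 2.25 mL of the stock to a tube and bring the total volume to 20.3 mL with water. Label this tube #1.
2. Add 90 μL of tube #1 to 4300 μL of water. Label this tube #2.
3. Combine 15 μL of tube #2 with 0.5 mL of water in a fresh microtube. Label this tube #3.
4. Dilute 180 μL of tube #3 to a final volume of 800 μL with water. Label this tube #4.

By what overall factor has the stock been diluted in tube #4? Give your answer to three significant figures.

Step 1: 2.25 mL brought to 20.3 mL → factor 20.3/2.25 = 9.0222
Step 2: 90 μL + 4300 μL = 4390 μL total → factor 4390/90 = 48.778
Step 3: 15 μL + 0.5 mL = 515 μL total → factor 515/15 = 34.333
Step 4: 180 μL brought to 800 μL → factor 800/180 = 4.4444
Overall dilution factor = 9.0222 × 48.778 × 34.333 × 4.4444 = 67154

6.72 × 10^4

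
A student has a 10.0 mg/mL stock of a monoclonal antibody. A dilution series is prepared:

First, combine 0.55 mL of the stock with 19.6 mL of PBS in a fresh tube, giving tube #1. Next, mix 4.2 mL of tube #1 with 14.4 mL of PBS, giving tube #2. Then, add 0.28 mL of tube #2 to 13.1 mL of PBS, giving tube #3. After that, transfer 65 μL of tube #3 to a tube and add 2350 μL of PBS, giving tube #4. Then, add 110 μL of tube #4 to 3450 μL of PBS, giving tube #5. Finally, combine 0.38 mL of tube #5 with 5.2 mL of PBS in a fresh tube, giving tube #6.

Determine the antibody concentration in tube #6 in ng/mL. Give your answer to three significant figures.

Step 1: 0.55 mL + 19.6 mL = 20.15 mL total → factor 20.15/0.55 = 36.636
Step 2: 4.2 mL + 14.4 mL = 18.6 mL total → factor 18.6/4.2 = 4.4286
Step 3: 0.28 mL + 13.1 mL = 13.38 mL total → factor 13.38/0.28 = 47.786
Step 4: 65 μL + 2350 μL = 2415 μL total → factor 2415/65 = 37.154
Step 5: 110 μL + 3450 μL = 3560 μL total → factor 3560/110 = 32.364
Step 6: 0.38 mL + 5.2 mL = 5.58 mL total → factor 5.58/0.38 = 14.684
Overall dilution factor = 36.636 × 4.4286 × 47.786 × 37.154 × 32.364 × 14.684 = 1.3689 × 10^8
Final = 10.0 mg/mL / 1.3689 × 10^8 = 7.305 × 10^-8 mg/mL = 0.0730 ng/mL

0.0730 ng/mL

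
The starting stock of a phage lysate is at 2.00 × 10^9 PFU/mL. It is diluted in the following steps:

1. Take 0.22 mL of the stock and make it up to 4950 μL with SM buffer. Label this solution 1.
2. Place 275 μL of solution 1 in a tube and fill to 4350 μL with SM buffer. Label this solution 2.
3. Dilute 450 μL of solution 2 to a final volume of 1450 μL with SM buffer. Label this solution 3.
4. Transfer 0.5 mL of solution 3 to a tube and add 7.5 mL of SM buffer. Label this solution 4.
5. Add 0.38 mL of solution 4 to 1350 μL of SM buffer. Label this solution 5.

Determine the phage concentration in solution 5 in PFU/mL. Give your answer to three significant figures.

Step 1: 0.22 mL brought to 4950 μL → factor 4.95/0.22 = 22.5
Step 2: 275 μL brought to 4350 μL → factor 4350/275 = 15.818
Step 3: 450 μL brought to 1450 μL → factor 1450/450 = 3.2222
Step 4: 0.5 mL + 7.5 mL = 8 mL total → factor 8/0.5 = 16
Step 5: 0.38 mL + 1350 μL = 1.73 mL total → factor 1.73/0.38 = 4.5526
Overall dilution factor = 22.5 × 15.818 × 3.2222 × 16 × 4.5526 = 83537
Final = 2.00 × 10^9 PFU/mL / 83537 = 2.39 × 10^4 PFU/mL

2.39 × 10^4 PFU/mL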